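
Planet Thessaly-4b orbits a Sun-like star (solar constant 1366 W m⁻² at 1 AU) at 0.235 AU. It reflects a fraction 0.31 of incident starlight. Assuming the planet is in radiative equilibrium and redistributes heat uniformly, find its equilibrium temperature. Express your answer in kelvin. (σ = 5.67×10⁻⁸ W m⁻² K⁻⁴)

T_eq ≈ 524 K

Flux at 0.235 AU: S = 1366/0.235² = 2.47×10⁴ W m⁻².
Energy balance: absorbed = emitted ⇒ πR²·S(1−A) = 4πR²·σT_eq⁴, so T_eq⁴ = S(1−A)/(4σ).
T_eq = [2.47×10⁴ × 0.69 / (4 × 5.67×10⁻⁸)]^(1/4) = (7.53×10¹⁰)^(1/4) = 524 K.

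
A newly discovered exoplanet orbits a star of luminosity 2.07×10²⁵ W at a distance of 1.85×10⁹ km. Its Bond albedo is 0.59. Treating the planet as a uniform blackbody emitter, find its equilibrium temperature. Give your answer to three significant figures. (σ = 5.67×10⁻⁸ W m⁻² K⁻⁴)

d = 1.85×10⁹ km = 1.85×10¹² m.
Flux: S = L/(4πd²) = 2.07×10²⁵/(4π×(1.85×10¹²)²) = 0.481 W m⁻².
Energy balance: absorbed = emitted ⇒ πR²·S(1−A) = 4πR²·σT_eq⁴, so T_eq⁴ = S(1−A)/(4σ).
T_eq = [0.481 × 0.41 / (4 × 5.67×10⁻⁸)]^(1/4) = (8.70×10⁵)^(1/4) = 30.5 K.

T_eq ≈ 30.5 K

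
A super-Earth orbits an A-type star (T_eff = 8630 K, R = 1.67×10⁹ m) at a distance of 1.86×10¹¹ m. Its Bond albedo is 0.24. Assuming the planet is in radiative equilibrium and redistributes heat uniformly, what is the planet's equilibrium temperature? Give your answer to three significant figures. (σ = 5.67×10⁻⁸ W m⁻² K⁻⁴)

L = 4πR_⋆²σT_⋆⁴ = 4π(1.67×10⁹)² × 5.67×10⁻⁸ × (8630)⁴ = 1.10×10²⁸ W.
S = L/(4πd²) = 2.54×10⁴ W m⁻².
Energy balance: absorbed = emitted ⇒ πR²·S(1−A) = 4πR²·σT_eq⁴, so T_eq⁴ = S(1−A)/(4σ).
T_eq = [2.54×10⁴ × 0.76 / (4 × 5.67×10⁻⁸)]^(1/4) = (8.50×10¹⁰)^(1/4) = 540 K.

T_eq ≈ 540 K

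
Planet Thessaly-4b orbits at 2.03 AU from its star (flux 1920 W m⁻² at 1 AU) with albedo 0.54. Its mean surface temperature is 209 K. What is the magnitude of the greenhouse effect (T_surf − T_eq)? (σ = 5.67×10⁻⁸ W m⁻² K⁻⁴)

S = 1920/2.03² = 465.9 W m⁻².
T_eq = [S(1−A)/(4σ)]^(1/4) = [465.9×0.46/(4×5.67×10⁻⁸)]^(1/4) = 175.3 K.
ΔT = T_surf − T_eq = 209 − 175.3.

ΔT ≈ 33.7 K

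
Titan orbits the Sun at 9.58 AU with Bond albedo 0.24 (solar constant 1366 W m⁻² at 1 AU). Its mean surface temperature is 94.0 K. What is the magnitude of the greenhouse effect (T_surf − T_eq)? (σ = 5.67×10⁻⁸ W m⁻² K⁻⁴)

S = 1366/9.58² = 14.88 W m⁻².
T_eq = [S(1−A)/(4σ)]^(1/4) = [14.88×0.76/(4×5.67×10⁻⁸)]^(1/4) = 84.0 K.
ΔT = T_surf − T_eq = 94 − 84.0.

ΔT ≈ 10.0 K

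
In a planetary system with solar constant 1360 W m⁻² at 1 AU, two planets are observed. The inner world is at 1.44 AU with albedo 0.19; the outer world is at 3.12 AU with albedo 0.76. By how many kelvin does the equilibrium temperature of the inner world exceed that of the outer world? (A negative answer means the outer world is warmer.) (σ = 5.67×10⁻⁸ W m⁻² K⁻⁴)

ΔT ≈ 109.7 K

T_eq = [S₀(1−A)/(4σd²)]^(1/4), so T ∝ (1−A)^(1/4) / √d.
T₁ = [1360×0.81/(4×5.67×10⁻⁸×1.44²)]^(1/4) = 220.00 K.
T₂ = [1360×0.24/(4×5.67×10⁻⁸×3.12²)]^(1/4) = 110.27 K.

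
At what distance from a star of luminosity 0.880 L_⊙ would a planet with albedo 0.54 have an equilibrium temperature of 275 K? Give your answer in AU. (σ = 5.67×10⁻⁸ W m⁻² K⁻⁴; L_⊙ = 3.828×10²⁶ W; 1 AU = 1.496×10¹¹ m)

d ≈ 0.652 AU

L = 0.880 × 3.828×10²⁶ = 3.37×10²⁶ W.
From T_eq⁴ = L(1−A)/(16πσd²): d = √[L(1−A)/(16πσT_eq⁴)].
d = √[3.37×10²⁶ × 0.46 / (16π × 5.67×10⁻⁸ × (275)⁴)] = 9.75×10¹⁰ m = 0.652 AU.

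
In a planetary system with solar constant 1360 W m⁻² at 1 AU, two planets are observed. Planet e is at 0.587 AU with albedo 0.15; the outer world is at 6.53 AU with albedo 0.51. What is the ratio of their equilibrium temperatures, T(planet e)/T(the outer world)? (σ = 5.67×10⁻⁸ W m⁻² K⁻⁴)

T_eq = [S₀(1−A)/(4σd²)]^(1/4), so T ∝ (1−A)^(1/4) / √d.
T₁ = [1360×0.85/(4×5.67×10⁻⁸×0.587²)]^(1/4) = 348.75 K.
T₂ = [1360×0.49/(4×5.67×10⁻⁸×6.53²)]^(1/4) = 91.11 K.

T₁/T₂ ≈ 3.828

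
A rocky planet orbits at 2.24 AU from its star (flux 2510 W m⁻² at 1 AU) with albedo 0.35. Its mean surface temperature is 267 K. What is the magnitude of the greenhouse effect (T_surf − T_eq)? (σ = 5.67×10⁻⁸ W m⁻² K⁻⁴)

ΔT ≈ 72.4 K

S = 2510/2.24² = 500.2 W m⁻².
T_eq = [S(1−A)/(4σ)]^(1/4) = [500.2×0.65/(4×5.67×10⁻⁸)]^(1/4) = 194.6 K.
ΔT = T_surf − T_eq = 267 − 194.6.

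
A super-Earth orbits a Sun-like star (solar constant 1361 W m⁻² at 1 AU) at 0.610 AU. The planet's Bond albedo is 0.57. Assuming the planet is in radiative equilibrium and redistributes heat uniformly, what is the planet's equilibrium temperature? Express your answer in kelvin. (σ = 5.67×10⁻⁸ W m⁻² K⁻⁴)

Flux at 0.610 AU: S = 1361/0.610² = 3660 W m⁻².
Energy balance: absorbed = emitted ⇒ πR²·S(1−A) = 4πR²·σT_eq⁴, so T_eq⁴ = S(1−A)/(4σ).
T_eq = [3660 × 0.43 / (4 × 5.67×10⁻⁸)]^(1/4) = (6.93×10⁹)^(1/4) = 289 K.

T_eq ≈ 289 K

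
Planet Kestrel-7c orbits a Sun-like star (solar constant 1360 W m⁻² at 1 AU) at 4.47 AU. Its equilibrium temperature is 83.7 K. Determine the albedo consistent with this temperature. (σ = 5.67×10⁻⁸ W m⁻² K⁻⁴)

Flux at 4.47 AU: S = 1360/4.47² = 68.1 W m⁻².
From T_eq⁴ = S(1−A)/(4σ): 1−A = 4σT_eq⁴/S.
1−A = 4 × 5.67×10⁻⁸ × (83.7)⁴ / 68.1 = 0.164.

A ≈ 0.84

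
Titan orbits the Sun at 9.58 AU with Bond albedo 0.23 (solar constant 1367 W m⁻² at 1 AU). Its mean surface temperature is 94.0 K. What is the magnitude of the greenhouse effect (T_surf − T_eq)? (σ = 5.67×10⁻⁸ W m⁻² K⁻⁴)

ΔT ≈ 9.7 K

S = 1367/9.58² = 14.89 W m⁻².
T_eq = [S(1−A)/(4σ)]^(1/4) = [14.89×0.77/(4×5.67×10⁻⁸)]^(1/4) = 84.3 K.
ΔT = T_surf − T_eq = 94 − 84.3.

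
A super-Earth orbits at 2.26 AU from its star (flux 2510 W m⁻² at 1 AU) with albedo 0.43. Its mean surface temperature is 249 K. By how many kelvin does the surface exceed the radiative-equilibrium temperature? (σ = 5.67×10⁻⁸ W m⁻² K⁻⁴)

ΔT ≈ 61.5 K

S = 2510/2.26² = 491.4 W m⁻².
T_eq = [S(1−A)/(4σ)]^(1/4) = [491.4×0.57/(4×5.67×10⁻⁸)]^(1/4) = 187.5 K.
ΔT = T_surf − T_eq = 249 − 187.5.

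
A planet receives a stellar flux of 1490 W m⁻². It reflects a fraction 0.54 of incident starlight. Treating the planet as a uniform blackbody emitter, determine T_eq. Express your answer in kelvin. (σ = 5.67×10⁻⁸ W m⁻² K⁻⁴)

Energy balance: absorbed = emitted ⇒ πR²·S(1−A) = 4πR²·σT_eq⁴, so T_eq⁴ = S(1−A)/(4σ).
T_eq = [1490 × 0.46 / (4 × 5.67×10⁻⁸)]^(1/4) = (3.02×10⁹)^(1/4) = 234 K.

T_eq ≈ 234 K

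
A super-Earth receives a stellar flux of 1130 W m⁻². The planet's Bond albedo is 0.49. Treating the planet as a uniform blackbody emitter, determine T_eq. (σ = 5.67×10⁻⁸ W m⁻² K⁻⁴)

T_eq ≈ 225 K

Energy balance: absorbed = emitted ⇒ πR²·S(1−A) = 4πR²·σT_eq⁴, so T_eq⁴ = S(1−A)/(4σ).
T_eq = [1130 × 0.51 / (4 × 5.67×10⁻⁸)]^(1/4) = (2.54×10⁹)^(1/4) = 225 K.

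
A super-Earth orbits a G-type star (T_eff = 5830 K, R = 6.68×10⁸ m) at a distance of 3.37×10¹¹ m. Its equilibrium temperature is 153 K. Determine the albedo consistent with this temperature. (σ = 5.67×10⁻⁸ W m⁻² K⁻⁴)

A ≈ 0.52

L = 4πR_⋆²σT_⋆⁴ = 4π(6.68×10⁸)² × 5.67×10⁻⁸ × (5830)⁴ = 3.67×10²⁶ W.
S = L/(4πd²) = 257 W m⁻².
From T_eq⁴ = S(1−A)/(4σ): 1−A = 4σT_eq⁴/S.
1−A = 4 × 5.67×10⁻⁸ × (153)⁴ / 257 = 0.483.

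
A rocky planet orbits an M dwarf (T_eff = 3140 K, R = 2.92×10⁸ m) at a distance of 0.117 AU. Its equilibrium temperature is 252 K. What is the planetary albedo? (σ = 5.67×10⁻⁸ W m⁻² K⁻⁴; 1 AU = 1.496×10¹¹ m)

d = 0.117 AU = 1.75×10¹⁰ m.
L = 4πR_⋆²σT_⋆⁴ = 4π(2.92×10⁸)² × 5.67×10⁻⁸ × (3140)⁴ = 5.91×10²⁴ W.
S = L/(4πd²) = 1530 W m⁻².
From T_eq⁴ = S(1−A)/(4σ): 1−A = 4σT_eq⁴/S.
1−A = 4 × 5.67×10⁻⁸ × (252)⁴ / 1530 = 0.596.

A ≈ 0.40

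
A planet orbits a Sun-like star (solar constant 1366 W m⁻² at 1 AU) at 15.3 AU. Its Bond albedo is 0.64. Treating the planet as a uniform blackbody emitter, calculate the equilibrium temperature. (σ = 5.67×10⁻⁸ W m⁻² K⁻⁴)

T_eq ≈ 55.2 K

Flux at 15.3 AU: S = 1366/15.3² = 5.84 W m⁻².
Energy balance: absorbed = emitted ⇒ πR²·S(1−A) = 4πR²·σT_eq⁴, so T_eq⁴ = S(1−A)/(4σ).
T_eq = [5.84 × 0.36 / (4 × 5.67×10⁻⁸)]^(1/4) = (9.26×10⁶)^(1/4) = 55.2 K.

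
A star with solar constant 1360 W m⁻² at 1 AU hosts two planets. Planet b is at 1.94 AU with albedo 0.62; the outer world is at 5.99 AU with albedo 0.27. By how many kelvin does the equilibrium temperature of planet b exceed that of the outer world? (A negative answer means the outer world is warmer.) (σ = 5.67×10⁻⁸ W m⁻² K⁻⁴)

T_eq = [S₀(1−A)/(4σd²)]^(1/4), so T ∝ (1−A)^(1/4) / √d.
T₁ = [1360×0.38/(4×5.67×10⁻⁸×1.94²)]^(1/4) = 156.86 K.
T₂ = [1360×0.73/(4×5.67×10⁻⁸×5.99²)]^(1/4) = 105.10 K.

ΔT ≈ 51.8 K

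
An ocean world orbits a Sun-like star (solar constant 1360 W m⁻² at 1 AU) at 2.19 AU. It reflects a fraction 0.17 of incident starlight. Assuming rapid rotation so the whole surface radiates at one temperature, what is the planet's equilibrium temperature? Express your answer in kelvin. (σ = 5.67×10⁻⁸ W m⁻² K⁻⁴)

Flux at 2.19 AU: S = 1360/2.19² = 284 W m⁻².
Energy balance: absorbed = emitted ⇒ πR²·S(1−A) = 4πR²·σT_eq⁴, so T_eq⁴ = S(1−A)/(4σ).
T_eq = [284 × 0.83 / (4 × 5.67×10⁻⁸)]^(1/4) = (1.04×10⁹)^(1/4) = 179 K.

T_eq ≈ 179 K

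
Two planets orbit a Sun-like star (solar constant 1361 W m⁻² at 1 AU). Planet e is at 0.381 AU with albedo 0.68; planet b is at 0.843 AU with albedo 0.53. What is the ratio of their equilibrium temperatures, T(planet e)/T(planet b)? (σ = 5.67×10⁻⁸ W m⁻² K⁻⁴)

T₁/T₂ ≈ 1.351

T_eq = [S₀(1−A)/(4σd²)]^(1/4), so T ∝ (1−A)^(1/4) / √d.
T₁ = [1361×0.32/(4×5.67×10⁻⁸×0.381²)]^(1/4) = 339.14 K.
T₂ = [1361×0.47/(4×5.67×10⁻⁸×0.843²)]^(1/4) = 250.99 K.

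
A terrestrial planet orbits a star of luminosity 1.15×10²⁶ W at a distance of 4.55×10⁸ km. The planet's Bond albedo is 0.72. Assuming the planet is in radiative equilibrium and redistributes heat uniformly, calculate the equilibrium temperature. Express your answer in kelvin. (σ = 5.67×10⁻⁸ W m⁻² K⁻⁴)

T_eq ≈ 85.9 K

d = 4.55×10⁸ km = 4.55×10¹¹ m.
Flux: S = L/(4πd²) = 1.15×10²⁶/(4π×(4.55×10¹¹)²) = 44.2 W m⁻².
Energy balance: absorbed = emitted ⇒ πR²·S(1−A) = 4πR²·σT_eq⁴, so T_eq⁴ = S(1−A)/(4σ).
T_eq = [44.2 × 0.28 / (4 × 5.67×10⁻⁸)]^(1/4) = (5.46×10⁷)^(1/4) = 85.9 K.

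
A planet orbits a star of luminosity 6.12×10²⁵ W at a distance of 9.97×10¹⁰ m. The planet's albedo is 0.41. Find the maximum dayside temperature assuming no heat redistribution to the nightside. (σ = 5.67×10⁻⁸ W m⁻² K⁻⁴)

T_ss ≈ 267 K

Flux: S = L/(4πd²) = 6.12×10²⁵/(4π×(9.97×10¹⁰)²) = 490 W m⁻².
With no redistribution each surface element balances locally: S(1−A) = σT⁴.
T = [490 × 0.59 / 5.67×10⁻⁸]^(1/4) = (5.10×10⁹)^(1/4) = 267 K.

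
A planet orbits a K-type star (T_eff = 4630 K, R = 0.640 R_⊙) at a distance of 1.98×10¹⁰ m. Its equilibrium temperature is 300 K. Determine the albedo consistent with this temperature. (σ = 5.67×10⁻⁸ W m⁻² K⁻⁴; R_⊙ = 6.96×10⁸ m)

R_⋆ = 0.640 × 6.96×10⁸ = 4.45×10⁸ m.
L = 4πR_⋆²σT_⋆⁴ = 4π(4.45×10⁸)² × 5.67×10⁻⁸ × (4630)⁴ = 6.50×10²⁵ W.
S = L/(4πd²) = 1.32×10⁴ W m⁻².
From T_eq⁴ = S(1−A)/(4σ): 1−A = 4σT_eq⁴/S.
1−A = 4 × 5.67×10⁻⁸ × (300)⁴ / 1.32×10⁴ = 0.139.

A ≈ 0.86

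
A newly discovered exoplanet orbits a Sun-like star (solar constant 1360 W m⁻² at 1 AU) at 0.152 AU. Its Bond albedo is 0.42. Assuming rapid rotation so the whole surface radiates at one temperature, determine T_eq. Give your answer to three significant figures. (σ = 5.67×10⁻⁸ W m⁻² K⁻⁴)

T_eq ≈ 623 K

Flux at 0.152 AU: S = 1360/0.152² = 5.89×10⁴ W m⁻².
Energy balance: absorbed = emitted ⇒ πR²·S(1−A) = 4πR²·σT_eq⁴, so T_eq⁴ = S(1−A)/(4σ).
T_eq = [5.89×10⁴ × 0.58 / (4 × 5.67×10⁻⁸)]^(1/4) = (1.51×10¹¹)^(1/4) = 623 K.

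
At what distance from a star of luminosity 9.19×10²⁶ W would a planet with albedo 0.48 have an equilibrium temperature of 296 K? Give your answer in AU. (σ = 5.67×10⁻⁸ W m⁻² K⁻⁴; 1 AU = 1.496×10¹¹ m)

From T_eq⁴ = L(1−A)/(16πσd²): d = √[L(1−A)/(16πσT_eq⁴)].
d = √[9.19×10²⁶ × 0.52 / (16π × 5.67×10⁻⁸ × (296)⁴)] = 1.48×10¹¹ m = 0.988 AU.

d ≈ 0.988 AU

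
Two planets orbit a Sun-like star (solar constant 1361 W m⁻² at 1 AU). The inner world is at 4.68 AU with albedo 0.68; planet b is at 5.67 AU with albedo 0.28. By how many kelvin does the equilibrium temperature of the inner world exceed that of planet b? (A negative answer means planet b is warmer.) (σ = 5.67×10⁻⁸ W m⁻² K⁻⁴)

T_eq = [S₀(1−A)/(4σd²)]^(1/4), so T ∝ (1−A)^(1/4) / √d.
T₁ = [1361×0.32/(4×5.67×10⁻⁸×4.68²)]^(1/4) = 96.77 K.
T₂ = [1361×0.72/(4×5.67×10⁻⁸×5.67²)]^(1/4) = 107.67 K.

ΔT ≈ -10.9 K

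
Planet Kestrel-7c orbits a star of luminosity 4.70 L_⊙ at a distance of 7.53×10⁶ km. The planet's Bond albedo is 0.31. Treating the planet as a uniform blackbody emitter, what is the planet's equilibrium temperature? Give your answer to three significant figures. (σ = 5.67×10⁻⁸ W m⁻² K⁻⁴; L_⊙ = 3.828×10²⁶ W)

T_eq ≈ 1660 K

d = 7.53×10⁶ km = 7.53×10⁹ m.
L = 4.70 × 3.828×10²⁶ = 1.80×10²⁷ W.
Flux: S = L/(4πd²) = 1.80×10²⁷/(4π×(7.53×10⁹)²) = 2.53×10⁶ W m⁻².
Energy balance: absorbed = emitted ⇒ πR²·S(1−A) = 4πR²·σT_eq⁴, so T_eq⁴ = S(1−A)/(4σ).
T_eq = [2.53×10⁶ × 0.69 / (4 × 5.67×10⁻⁸)]^(1/4) = (7.68×10¹²)^(1/4) = 1660 K.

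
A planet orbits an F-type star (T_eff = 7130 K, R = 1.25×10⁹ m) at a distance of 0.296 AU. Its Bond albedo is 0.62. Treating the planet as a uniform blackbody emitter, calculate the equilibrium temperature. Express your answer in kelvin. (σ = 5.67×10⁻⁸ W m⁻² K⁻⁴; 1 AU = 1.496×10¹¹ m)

T_eq ≈ 665 K

d = 0.296 AU = 4.43×10¹⁰ m.
L = 4πR_⋆²σT_⋆⁴ = 4π(1.25×10⁹)² × 5.67×10⁻⁸ × (7130)⁴ = 2.88×10²⁷ W.
S = L/(4πd²) = 1.17×10⁵ W m⁻².
Energy balance: absorbed = emitted ⇒ πR²·S(1−A) = 4πR²·σT_eq⁴, so T_eq⁴ = S(1−A)/(4σ).
T_eq = [1.17×10⁵ × 0.38 / (4 × 5.67×10⁻⁸)]^(1/4) = (1.96×10¹¹)^(1/4) = 665 K.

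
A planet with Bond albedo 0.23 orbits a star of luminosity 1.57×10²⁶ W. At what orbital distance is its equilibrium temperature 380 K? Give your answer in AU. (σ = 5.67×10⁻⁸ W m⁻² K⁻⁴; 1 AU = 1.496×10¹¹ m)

From T_eq⁴ = L(1−A)/(16πσd²): d = √[L(1−A)/(16πσT_eq⁴)].
d = √[1.57×10²⁶ × 0.77 / (16π × 5.67×10⁻⁸ × (380)⁴)] = 4.51×10¹⁰ m = 0.301 AU.

d ≈ 0.301 AU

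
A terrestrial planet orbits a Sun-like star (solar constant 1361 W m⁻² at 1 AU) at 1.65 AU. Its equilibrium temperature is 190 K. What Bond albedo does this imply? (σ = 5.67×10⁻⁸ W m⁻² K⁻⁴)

Flux at 1.65 AU: S = 1361/1.65² = 500 W m⁻².
From T_eq⁴ = S(1−A)/(4σ): 1−A = 4σT_eq⁴/S.
1−A = 4 × 5.67×10⁻⁸ × (190)⁴ / 500 = 0.591.

A ≈ 0.41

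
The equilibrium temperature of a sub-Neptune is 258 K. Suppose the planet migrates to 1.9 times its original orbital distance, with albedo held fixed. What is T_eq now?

T_eq ∝ L^(1/4) · d^(−1/2).
T′ = 258 / 1.9^(1/2) = 187 K.

T_eq ≈ 187 K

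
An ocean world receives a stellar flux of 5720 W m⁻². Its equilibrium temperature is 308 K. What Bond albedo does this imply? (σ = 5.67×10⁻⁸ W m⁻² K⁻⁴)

From T_eq⁴ = S(1−A)/(4σ): 1−A = 4σT_eq⁴/S.
1−A = 4 × 5.67×10⁻⁸ × (308)⁴ / 5720 = 0.357.

A ≈ 0.64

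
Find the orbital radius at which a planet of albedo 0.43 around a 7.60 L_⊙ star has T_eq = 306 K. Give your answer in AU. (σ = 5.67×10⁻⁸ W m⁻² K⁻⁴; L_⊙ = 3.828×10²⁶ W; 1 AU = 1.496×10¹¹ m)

d ≈ 1.72 AU

L = 7.60 × 3.828×10²⁶ = 2.91×10²⁷ W.
From T_eq⁴ = L(1−A)/(16πσd²): d = √[L(1−A)/(16πσT_eq⁴)].
d = √[2.91×10²⁷ × 0.57 / (16π × 5.67×10⁻⁸ × (306)⁴)] = 2.58×10¹¹ m = 1.72 AU.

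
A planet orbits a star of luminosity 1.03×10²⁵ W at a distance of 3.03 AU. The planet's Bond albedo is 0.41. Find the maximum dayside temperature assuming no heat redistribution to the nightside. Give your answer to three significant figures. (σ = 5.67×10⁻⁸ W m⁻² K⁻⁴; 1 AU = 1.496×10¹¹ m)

T_ss ≈ 80.3 K

d = 3.03 AU = 4.53×10¹¹ m.
Flux: S = L/(4πd²) = 1.03×10²⁵/(4π×(4.53×10¹¹)²) = 3.99 W m⁻².
With no redistribution each surface element balances locally: S(1−A) = σT⁴.
T = [3.99 × 0.59 / 5.67×10⁻⁸]^(1/4) = (4.15×10⁷)^(1/4) = 80.3 K.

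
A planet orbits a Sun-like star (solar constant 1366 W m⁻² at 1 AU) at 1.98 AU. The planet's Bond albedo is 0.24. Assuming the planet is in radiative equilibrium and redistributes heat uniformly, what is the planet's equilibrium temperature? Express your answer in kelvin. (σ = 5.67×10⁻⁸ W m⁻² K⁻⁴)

Flux at 1.98 AU: S = 1366/1.98² = 348 W m⁻².
Energy balance: absorbed = emitted ⇒ πR²·S(1−A) = 4πR²·σT_eq⁴, so T_eq⁴ = S(1−A)/(4σ).
T_eq = [348 × 0.76 / (4 × 5.67×10⁻⁸)]^(1/4) = (1.17×10⁹)^(1/4) = 185 K.

T_eq ≈ 185 K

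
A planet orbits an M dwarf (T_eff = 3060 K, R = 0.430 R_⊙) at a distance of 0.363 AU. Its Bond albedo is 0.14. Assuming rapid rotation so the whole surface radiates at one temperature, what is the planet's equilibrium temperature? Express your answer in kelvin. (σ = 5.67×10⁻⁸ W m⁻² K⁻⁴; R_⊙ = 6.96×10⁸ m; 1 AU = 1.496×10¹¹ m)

R_⋆ = 0.430 × 6.96×10⁸ = 2.99×10⁸ m.
d = 0.363 AU = 5.43×10¹⁰ m.
L = 4πR_⋆²σT_⋆⁴ = 4π(2.99×10⁸)² × 5.67×10⁻⁸ × (3060)⁴ = 5.60×10²⁴ W.
S = L/(4πd²) = 151 W m⁻².
Energy balance: absorbed = emitted ⇒ πR²·S(1−A) = 4πR²·σT_eq⁴, so T_eq⁴ = S(1−A)/(4σ).
T_eq = [151 × 0.86 / (4 × 5.67×10⁻⁸)]^(1/4) = (5.73×10⁸)^(1/4) = 155 K.

T_eq ≈ 155 K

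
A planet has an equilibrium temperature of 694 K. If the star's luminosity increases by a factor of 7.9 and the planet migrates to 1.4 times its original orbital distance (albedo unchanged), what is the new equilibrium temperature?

T_eq ∝ L^(1/4) · d^(−1/2).
T′ = 694 × 7.9^(1/4) / 1.4^(1/2) = 983 K.

T_eq ≈ 983 K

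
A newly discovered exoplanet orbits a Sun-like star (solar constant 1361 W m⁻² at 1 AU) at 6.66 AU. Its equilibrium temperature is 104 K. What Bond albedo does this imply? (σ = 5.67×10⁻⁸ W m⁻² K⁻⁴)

Flux at 6.66 AU: S = 1361/6.66² = 30.7 W m⁻².
From T_eq⁴ = S(1−A)/(4σ): 1−A = 4σT_eq⁴/S.
1−A = 4 × 5.67×10⁻⁸ × (104)⁴ / 30.7 = 0.865.

A ≈ 0.14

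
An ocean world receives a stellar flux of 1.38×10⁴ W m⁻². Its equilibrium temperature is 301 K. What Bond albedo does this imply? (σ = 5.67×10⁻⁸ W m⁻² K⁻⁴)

From T_eq⁴ = S(1−A)/(4σ): 1−A = 4σT_eq⁴/S.
1−A = 4 × 5.67×10⁻⁸ × (301)⁴ / 1.38×10⁴ = 0.135.

A ≈ 0.87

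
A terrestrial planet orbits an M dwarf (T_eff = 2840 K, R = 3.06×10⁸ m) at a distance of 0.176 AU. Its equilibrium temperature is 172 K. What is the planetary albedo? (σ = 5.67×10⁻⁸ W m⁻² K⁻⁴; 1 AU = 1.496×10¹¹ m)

d = 0.176 AU = 2.63×10¹⁰ m.
L = 4πR_⋆²σT_⋆⁴ = 4π(3.06×10⁸)² × 5.67×10⁻⁸ × (2840)⁴ = 4.34×10²⁴ W.
S = L/(4πd²) = 498 W m⁻².
From T_eq⁴ = S(1−A)/(4σ): 1−A = 4σT_eq⁴/S.
1−A = 4 × 5.67×10⁻⁸ × (172)⁴ / 498 = 0.398.

A ≈ 0.60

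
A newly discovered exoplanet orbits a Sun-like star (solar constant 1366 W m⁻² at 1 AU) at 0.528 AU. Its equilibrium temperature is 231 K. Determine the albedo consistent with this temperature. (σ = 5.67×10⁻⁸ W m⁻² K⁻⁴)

A ≈ 0.87

Flux at 0.528 AU: S = 1366/0.528² = 4900 W m⁻².
From T_eq⁴ = S(1−A)/(4σ): 1−A = 4σT_eq⁴/S.
1−A = 4 × 5.67×10⁻⁸ × (231)⁴ / 4900 = 0.132.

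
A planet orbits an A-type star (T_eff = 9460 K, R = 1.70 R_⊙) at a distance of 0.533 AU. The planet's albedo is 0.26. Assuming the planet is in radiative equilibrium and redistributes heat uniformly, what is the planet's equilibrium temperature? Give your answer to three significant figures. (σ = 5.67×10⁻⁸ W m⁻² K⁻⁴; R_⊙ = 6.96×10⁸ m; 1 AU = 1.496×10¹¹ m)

T_eq ≈ 756 K

R_⋆ = 1.70 × 6.96×10⁸ = 1.18×10⁹ m.
d = 0.533 AU = 7.97×10¹⁰ m.
L = 4πR_⋆²σT_⋆⁴ = 4π(1.18×10⁹)² × 5.67×10⁻⁸ × (9460)⁴ = 7.99×10²⁷ W.
S = L/(4πd²) = 1.00×10⁵ W m⁻².
Energy balance: absorbed = emitted ⇒ πR²·S(1−A) = 4πR²·σT_eq⁴, so T_eq⁴ = S(1−A)/(4σ).
T_eq = [1.00×10⁵ × 0.74 / (4 × 5.67×10⁻⁸)]^(1/4) = (3.26×10¹¹)^(1/4) = 756 K.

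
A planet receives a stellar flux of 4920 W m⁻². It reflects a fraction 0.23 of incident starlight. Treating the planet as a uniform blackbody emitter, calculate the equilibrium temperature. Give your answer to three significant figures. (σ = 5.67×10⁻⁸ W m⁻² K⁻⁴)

Energy balance: absorbed = emitted ⇒ πR²·S(1−A) = 4πR²·σT_eq⁴, so T_eq⁴ = S(1−A)/(4σ).
T_eq = [4920 × 0.77 / (4 × 5.67×10⁻⁸)]^(1/4) = (1.67×10¹⁰)^(1/4) = 360 K.

T_eq ≈ 360 K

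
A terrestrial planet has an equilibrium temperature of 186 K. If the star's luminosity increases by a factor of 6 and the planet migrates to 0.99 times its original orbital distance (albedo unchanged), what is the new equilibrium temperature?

T_eq ∝ L^(1/4) · d^(−1/2).
T′ = 186 × 6^(1/4) / 0.99^(1/2) = 293 K.

T_eq ≈ 293 K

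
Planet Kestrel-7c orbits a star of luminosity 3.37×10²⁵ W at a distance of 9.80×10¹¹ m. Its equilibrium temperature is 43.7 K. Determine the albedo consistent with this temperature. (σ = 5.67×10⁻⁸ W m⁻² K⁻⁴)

A ≈ 0.70

Flux: S = L/(4πd²) = 3.37×10²⁵/(4π×(9.80×10¹¹)²) = 2.79 W m⁻².
From T_eq⁴ = S(1−A)/(4σ): 1−A = 4σT_eq⁴/S.
1−A = 4 × 5.67×10⁻⁸ × (43.7)⁴ / 2.79 = 0.296.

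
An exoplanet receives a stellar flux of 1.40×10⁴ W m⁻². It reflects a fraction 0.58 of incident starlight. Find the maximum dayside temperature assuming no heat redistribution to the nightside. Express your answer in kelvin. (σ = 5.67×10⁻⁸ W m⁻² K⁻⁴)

T_ss ≈ 567 K

With no redistribution each surface element balances locally: S(1−A) = σT⁴.
T = [1.40×10⁴ × 0.42 / 5.67×10⁻⁸]^(1/4) = (1.04×10¹¹)^(1/4) = 567 K.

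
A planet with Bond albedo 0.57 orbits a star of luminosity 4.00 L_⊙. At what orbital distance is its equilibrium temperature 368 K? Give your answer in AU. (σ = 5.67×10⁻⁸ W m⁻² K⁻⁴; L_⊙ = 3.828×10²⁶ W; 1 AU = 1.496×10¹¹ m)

L = 4.00 × 3.828×10²⁶ = 1.53×10²⁷ W.
From T_eq⁴ = L(1−A)/(16πσd²): d = √[L(1−A)/(16πσT_eq⁴)].
d = √[1.53×10²⁷ × 0.43 / (16π × 5.67×10⁻⁸ × (368)⁴)] = 1.12×10¹¹ m = 0.750 AU.

d ≈ 0.750 AU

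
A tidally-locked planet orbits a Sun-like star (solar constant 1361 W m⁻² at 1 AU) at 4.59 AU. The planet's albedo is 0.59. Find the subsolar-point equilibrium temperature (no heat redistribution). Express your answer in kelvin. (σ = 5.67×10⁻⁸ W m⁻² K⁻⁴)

T_ss ≈ 147 K

Flux at 4.59 AU: S = 1361/4.59² = 64.6 W m⁻².
At the subsolar point the surface absorbs S(1−A) and emits σT⁴ per unit area — no factor of 4, since only the local patch is in balance.
T = [64.6 × 0.41 / 5.67×10⁻⁸]^(1/4) = (4.67×10⁸)^(1/4) = 147 K.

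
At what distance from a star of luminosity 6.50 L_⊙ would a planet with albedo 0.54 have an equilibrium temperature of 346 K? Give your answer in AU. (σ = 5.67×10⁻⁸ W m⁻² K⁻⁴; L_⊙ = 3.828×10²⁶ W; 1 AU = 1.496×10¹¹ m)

d ≈ 1.12 AU

L = 6.50 × 3.828×10²⁶ = 2.49×10²⁷ W.
From T_eq⁴ = L(1−A)/(16πσd²): d = √[L(1−A)/(16πσT_eq⁴)].
d = √[2.49×10²⁷ × 0.46 / (16π × 5.67×10⁻⁸ × (346)⁴)] = 1.67×10¹¹ m = 1.12 AU.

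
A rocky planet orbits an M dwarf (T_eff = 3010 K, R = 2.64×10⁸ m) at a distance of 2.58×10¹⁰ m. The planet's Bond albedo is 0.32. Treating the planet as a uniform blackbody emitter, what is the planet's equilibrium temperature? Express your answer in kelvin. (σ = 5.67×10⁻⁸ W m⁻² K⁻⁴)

L = 4πR_⋆²σT_⋆⁴ = 4π(2.64×10⁸)² × 5.67×10⁻⁸ × (3010)⁴ = 4.08×10²⁴ W.
S = L/(4πd²) = 487 W m⁻².
Energy balance: absorbed = emitted ⇒ πR²·S(1−A) = 4πR²·σT_eq⁴, so T_eq⁴ = S(1−A)/(4σ).
T_eq = [487 × 0.68 / (4 × 5.67×10⁻⁸)]^(1/4) = (1.46×10⁹)^(1/4) = 196 K.

T_eq ≈ 196 K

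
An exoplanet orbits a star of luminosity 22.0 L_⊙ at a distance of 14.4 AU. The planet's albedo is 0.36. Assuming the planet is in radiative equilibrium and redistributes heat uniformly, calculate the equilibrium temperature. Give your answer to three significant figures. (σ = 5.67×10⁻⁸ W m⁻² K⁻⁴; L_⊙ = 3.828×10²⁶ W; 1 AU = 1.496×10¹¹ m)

d = 14.4 AU = 2.15×10¹² m.
L = 22.0 × 3.828×10²⁶ = 8.42×10²⁷ W.
Flux: S = L/(4πd²) = 8.42×10²⁷/(4π×(2.15×10¹²)²) = 144 W m⁻².
Energy balance: absorbed = emitted ⇒ πR²·S(1−A) = 4πR²·σT_eq⁴, so T_eq⁴ = S(1−A)/(4σ).
T_eq = [144 × 0.64 / (4 × 5.67×10⁻⁸)]^(1/4) = (4.08×10⁸)^(1/4) = 142 K.

T_eq ≈ 142 K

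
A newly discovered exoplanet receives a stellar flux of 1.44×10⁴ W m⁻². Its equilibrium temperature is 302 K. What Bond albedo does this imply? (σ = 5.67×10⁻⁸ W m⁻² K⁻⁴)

A ≈ 0.87

From T_eq⁴ = S(1−A)/(4σ): 1−A = 4σT_eq⁴/S.
1−A = 4 × 5.67×10⁻⁸ × (302)⁴ / 1.44×10⁴ = 0.131.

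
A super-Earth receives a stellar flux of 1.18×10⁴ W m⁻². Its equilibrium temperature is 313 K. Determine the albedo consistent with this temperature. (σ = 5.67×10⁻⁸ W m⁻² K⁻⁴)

From T_eq⁴ = S(1−A)/(4σ): 1−A = 4σT_eq⁴/S.
1−A = 4 × 5.67×10⁻⁸ × (313)⁴ / 1.18×10⁴ = 0.184.

A ≈ 0.82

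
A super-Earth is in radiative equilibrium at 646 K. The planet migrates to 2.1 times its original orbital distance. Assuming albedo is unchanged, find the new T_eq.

T_eq ∝ L^(1/4) · d^(−1/2).
T′ = 646 / 2.1^(1/2) = 446 K.

T_eq ≈ 446 K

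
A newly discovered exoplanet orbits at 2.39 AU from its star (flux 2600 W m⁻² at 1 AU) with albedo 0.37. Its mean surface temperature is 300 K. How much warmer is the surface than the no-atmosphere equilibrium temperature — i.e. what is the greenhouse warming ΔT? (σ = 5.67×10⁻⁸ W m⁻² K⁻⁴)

S = 2600/2.39² = 455.2 W m⁻².
T_eq = [S(1−A)/(4σ)]^(1/4) = [455.2×0.63/(4×5.67×10⁻⁸)]^(1/4) = 188.6 K.
ΔT = T_surf − T_eq = 300 − 188.6.

ΔT ≈ 111.4 K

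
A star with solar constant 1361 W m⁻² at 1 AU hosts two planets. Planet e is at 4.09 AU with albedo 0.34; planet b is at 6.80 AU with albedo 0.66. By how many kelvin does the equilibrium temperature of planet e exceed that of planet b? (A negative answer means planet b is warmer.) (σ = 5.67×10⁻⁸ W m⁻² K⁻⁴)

ΔT ≈ 42.5 K

T_eq = [S₀(1−A)/(4σd²)]^(1/4), so T ∝ (1−A)^(1/4) / √d.
T₁ = [1361×0.66/(4×5.67×10⁻⁸×4.09²)]^(1/4) = 124.04 K.
T₂ = [1361×0.34/(4×5.67×10⁻⁸×6.80²)]^(1/4) = 81.50 K.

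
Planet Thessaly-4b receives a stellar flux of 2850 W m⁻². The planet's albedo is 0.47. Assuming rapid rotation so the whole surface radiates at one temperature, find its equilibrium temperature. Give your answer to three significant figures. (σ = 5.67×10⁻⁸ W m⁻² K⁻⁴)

T_eq ≈ 286 K

Energy balance: absorbed = emitted ⇒ πR²·S(1−A) = 4πR²·σT_eq⁴, so T_eq⁴ = S(1−A)/(4σ).
T_eq = [2850 × 0.53 / (4 × 5.67×10⁻⁸)]^(1/4) = (6.66×10⁹)^(1/4) = 286 K.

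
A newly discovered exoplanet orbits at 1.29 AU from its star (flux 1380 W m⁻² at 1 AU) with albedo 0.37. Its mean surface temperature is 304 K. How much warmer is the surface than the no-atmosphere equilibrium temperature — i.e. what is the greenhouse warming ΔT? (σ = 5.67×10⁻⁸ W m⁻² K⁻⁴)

S = 1380/1.29² = 829.3 W m⁻².
T_eq = [S(1−A)/(4σ)]^(1/4) = [829.3×0.63/(4×5.67×10⁻⁸)]^(1/4) = 219.1 K.
ΔT = T_surf − T_eq = 304 − 219.1.

ΔT ≈ 84.9 K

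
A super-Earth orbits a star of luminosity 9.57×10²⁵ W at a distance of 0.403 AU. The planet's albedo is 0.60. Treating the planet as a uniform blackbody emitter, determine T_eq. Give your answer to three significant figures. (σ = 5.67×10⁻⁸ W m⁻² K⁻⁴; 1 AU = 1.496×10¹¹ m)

T_eq ≈ 247 K

d = 0.403 AU = 6.03×10¹⁰ m.
Flux: S = L/(4πd²) = 9.57×10²⁵/(4π×(6.03×10¹⁰)²) = 2100 W m⁻².
Energy balance: absorbed = emitted ⇒ πR²·S(1−A) = 4πR²·σT_eq⁴, so T_eq⁴ = S(1−A)/(4σ).
T_eq = [2100 × 0.40 / (4 × 5.67×10⁻⁸)]^(1/4) = (3.70×10⁹)^(1/4) = 247 K.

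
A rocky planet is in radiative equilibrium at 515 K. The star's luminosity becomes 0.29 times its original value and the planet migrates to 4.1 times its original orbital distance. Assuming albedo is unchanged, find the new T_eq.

T_eq ≈ 187 K

T_eq ∝ L^(1/4) · d^(−1/2).
T′ = 515 × 0.29^(1/4) / 4.1^(1/2) = 187 K.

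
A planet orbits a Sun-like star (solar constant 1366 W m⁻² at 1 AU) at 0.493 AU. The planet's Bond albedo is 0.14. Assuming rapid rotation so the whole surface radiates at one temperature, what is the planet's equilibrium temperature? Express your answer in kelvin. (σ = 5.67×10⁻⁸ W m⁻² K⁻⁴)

T_eq ≈ 382 K

Flux at 0.493 AU: S = 1366/0.493² = 5620 W m⁻².
Energy balance: absorbed = emitted ⇒ πR²·S(1−A) = 4πR²·σT_eq⁴, so T_eq⁴ = S(1−A)/(4σ).
T_eq = [5620 × 0.86 / (4 × 5.67×10⁻⁸)]^(1/4) = (2.13×10¹⁰)^(1/4) = 382 K.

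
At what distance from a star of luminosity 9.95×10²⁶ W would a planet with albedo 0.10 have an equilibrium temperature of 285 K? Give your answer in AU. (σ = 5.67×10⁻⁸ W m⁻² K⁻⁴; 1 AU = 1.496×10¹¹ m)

d ≈ 1.46 AU

From T_eq⁴ = L(1−A)/(16πσd²): d = √[L(1−A)/(16πσT_eq⁴)].
d = √[9.95×10²⁶ × 0.90 / (16π × 5.67×10⁻⁸ × (285)⁴)] = 2.18×10¹¹ m = 1.46 AU.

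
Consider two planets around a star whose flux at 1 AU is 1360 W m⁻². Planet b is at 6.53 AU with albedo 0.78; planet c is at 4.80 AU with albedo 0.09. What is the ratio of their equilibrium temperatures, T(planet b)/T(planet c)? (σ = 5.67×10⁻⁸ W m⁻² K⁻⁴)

T₁/T₂ ≈ 0.601

T_eq = [S₀(1−A)/(4σd²)]^(1/4), so T ∝ (1−A)^(1/4) / √d.
T₁ = [1360×0.22/(4×5.67×10⁻⁸×6.53²)]^(1/4) = 74.58 K.
T₂ = [1360×0.91/(4×5.67×10⁻⁸×4.80²)]^(1/4) = 124.05 K.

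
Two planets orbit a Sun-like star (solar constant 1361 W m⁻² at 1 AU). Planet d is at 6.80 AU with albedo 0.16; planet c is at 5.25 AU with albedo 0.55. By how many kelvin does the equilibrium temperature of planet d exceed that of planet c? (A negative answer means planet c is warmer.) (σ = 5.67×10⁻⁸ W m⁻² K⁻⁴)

T_eq = [S₀(1−A)/(4σd²)]^(1/4), so T ∝ (1−A)^(1/4) / √d.
T₁ = [1361×0.84/(4×5.67×10⁻⁸×6.80²)]^(1/4) = 102.18 K.
T₂ = [1361×0.45/(4×5.67×10⁻⁸×5.25²)]^(1/4) = 99.49 K.

ΔT ≈ 2.7 K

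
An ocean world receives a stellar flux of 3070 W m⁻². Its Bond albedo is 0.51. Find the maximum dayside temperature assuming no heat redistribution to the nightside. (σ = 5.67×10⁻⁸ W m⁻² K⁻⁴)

With no redistribution each surface element balances locally: S(1−A) = σT⁴.
T = [3070 × 0.49 / 5.67×10⁻⁸]^(1/4) = (2.65×10¹⁰)^(1/4) = 404 K.

T_ss ≈ 404 K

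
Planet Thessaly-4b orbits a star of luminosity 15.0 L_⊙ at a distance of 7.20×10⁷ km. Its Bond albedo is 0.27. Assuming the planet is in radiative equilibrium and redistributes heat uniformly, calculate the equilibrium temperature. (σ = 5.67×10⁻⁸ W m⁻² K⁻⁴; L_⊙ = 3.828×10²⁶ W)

d = 7.20×10⁷ km = 7.20×10¹⁰ m.
L = 15.0 × 3.828×10²⁶ = 5.74×10²⁷ W.
Flux: S = L/(4πd²) = 5.74×10²⁷/(4π×(7.20×10¹⁰)²) = 8.81×10⁴ W m⁻².
Energy balance: absorbed = emitted ⇒ πR²·S(1−A) = 4πR²·σT_eq⁴, so T_eq⁴ = S(1−A)/(4σ).
T_eq = [8.81×10⁴ × 0.73 / (4 × 5.67×10⁻⁸)]^(1/4) = (2.84×10¹¹)^(1/4) = 730 K.

T_eq ≈ 730 K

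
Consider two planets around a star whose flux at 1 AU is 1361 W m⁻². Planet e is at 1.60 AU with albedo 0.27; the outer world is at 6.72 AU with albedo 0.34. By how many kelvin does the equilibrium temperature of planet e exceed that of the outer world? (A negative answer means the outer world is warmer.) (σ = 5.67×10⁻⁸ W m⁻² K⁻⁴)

ΔT ≈ 106.6 K

T_eq = [S₀(1−A)/(4σd²)]^(1/4), so T ∝ (1−A)^(1/4) / √d.
T₁ = [1361×0.73/(4×5.67×10⁻⁸×1.60²)]^(1/4) = 203.39 K.
T₂ = [1361×0.66/(4×5.67×10⁻⁸×6.72²)]^(1/4) = 96.77 K.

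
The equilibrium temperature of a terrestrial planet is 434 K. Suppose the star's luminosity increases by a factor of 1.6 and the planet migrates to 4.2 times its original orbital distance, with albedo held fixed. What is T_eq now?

T_eq ≈ 238 K

T_eq ∝ L^(1/4) · d^(−1/2).
T′ = 434 × 1.6^(1/4) / 4.2^(1/2) = 238 K.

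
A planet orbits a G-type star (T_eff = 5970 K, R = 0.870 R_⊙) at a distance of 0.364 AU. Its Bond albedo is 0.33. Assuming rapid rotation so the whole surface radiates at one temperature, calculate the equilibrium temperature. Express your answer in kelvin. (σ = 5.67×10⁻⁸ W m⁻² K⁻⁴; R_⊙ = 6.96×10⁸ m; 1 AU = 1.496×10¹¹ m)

T_eq ≈ 403 K

R_⋆ = 0.870 × 6.96×10⁸ = 6.06×10⁸ m.
d = 0.364 AU = 5.45×10¹⁰ m.
L = 4πR_⋆²σT_⋆⁴ = 4π(6.06×10⁸)² × 5.67×10⁻⁸ × (5970)⁴ = 3.32×10²⁶ W.
S = L/(4πd²) = 8910 W m⁻².
Energy balance: absorbed = emitted ⇒ πR²·S(1−A) = 4πR²·σT_eq⁴, so T_eq⁴ = S(1−A)/(4σ).
T_eq = [8910 × 0.67 / (4 × 5.67×10⁻⁸)]^(1/4) = (2.63×10¹⁰)^(1/4) = 403 K.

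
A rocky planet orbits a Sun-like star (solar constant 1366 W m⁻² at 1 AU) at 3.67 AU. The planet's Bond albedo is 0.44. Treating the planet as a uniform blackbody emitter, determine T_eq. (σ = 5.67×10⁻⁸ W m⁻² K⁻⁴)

T_eq ≈ 126 K

Flux at 3.67 AU: S = 1366/3.67² = 101 W m⁻².
Energy balance: absorbed = emitted ⇒ πR²·S(1−A) = 4πR²·σT_eq⁴, so T_eq⁴ = S(1−A)/(4σ).
T_eq = [101 × 0.56 / (4 × 5.67×10⁻⁸)]^(1/4) = (2.50×10⁸)^(1/4) = 126 K.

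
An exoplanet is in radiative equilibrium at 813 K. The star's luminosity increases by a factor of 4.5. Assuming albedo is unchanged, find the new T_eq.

T_eq ∝ L^(1/4) · d^(−1/2).
T′ = 813 × 4.5^(1/4) = 1180 K.

T_eq ≈ 1180 K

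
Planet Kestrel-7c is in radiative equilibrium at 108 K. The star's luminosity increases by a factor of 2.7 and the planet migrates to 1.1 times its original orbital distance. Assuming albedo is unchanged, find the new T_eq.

T_eq ∝ L^(1/4) · d^(−1/2).
T′ = 108 × 2.7^(1/4) / 1.1^(1/2) = 132 K.

T_eq ≈ 132 K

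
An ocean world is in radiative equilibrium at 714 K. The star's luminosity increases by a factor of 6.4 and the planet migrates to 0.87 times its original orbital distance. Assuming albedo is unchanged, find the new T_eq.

T_eq ≈ 1220 K

T_eq ∝ L^(1/4) · d^(−1/2).
T′ = 714 × 6.4^(1/4) / 0.87^(1/2) = 1220 K.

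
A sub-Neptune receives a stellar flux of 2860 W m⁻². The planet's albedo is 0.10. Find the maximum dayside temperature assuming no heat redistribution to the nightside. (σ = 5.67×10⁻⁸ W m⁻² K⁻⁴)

With no redistribution each surface element balances locally: S(1−A) = σT⁴.
T = [2860 × 0.90 / 5.67×10⁻⁸]^(1/4) = (4.54×10¹⁰)^(1/4) = 462 K.

T_ss ≈ 462 K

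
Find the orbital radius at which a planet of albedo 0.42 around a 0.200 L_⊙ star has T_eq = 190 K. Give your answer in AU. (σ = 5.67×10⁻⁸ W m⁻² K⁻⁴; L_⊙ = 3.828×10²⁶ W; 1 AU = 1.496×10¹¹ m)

L = 0.200 × 3.828×10²⁶ = 7.66×10²⁵ W.
From T_eq⁴ = L(1−A)/(16πσd²): d = √[L(1−A)/(16πσT_eq⁴)].
d = √[7.66×10²⁵ × 0.58 / (16π × 5.67×10⁻⁸ × (190)⁴)] = 1.09×10¹¹ m = 0.731 AU.

d ≈ 0.731 AU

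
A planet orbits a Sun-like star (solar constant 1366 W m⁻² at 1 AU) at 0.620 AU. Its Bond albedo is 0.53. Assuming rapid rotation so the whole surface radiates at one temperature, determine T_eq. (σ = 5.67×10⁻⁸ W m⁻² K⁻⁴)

T_eq ≈ 293 K

Flux at 0.620 AU: S = 1366/0.620² = 3550 W m⁻².
Energy balance: absorbed = emitted ⇒ πR²·S(1−A) = 4πR²·σT_eq⁴, so T_eq⁴ = S(1−A)/(4σ).
T_eq = [3550 × 0.47 / (4 × 5.67×10⁻⁸)]^(1/4) = (7.36×10⁹)^(1/4) = 293 K.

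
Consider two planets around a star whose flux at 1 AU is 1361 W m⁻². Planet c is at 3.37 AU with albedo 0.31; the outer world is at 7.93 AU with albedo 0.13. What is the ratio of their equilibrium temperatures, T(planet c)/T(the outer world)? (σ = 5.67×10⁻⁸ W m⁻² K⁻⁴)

T₁/T₂ ≈ 1.448

T_eq = [S₀(1−A)/(4σd²)]^(1/4), so T ∝ (1−A)^(1/4) / √d.
T₁ = [1361×0.69/(4×5.67×10⁻⁸×3.37²)]^(1/4) = 138.18 K.
T₂ = [1361×0.87/(4×5.67×10⁻⁸×7.93²)]^(1/4) = 95.45 K.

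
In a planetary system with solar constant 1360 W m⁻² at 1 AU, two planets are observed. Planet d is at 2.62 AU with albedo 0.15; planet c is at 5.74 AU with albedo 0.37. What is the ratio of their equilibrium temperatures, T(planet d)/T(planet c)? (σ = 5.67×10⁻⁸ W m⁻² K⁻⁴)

T_eq = [S₀(1−A)/(4σd²)]^(1/4), so T ∝ (1−A)^(1/4) / √d.
T₁ = [1360×0.85/(4×5.67×10⁻⁸×2.62²)]^(1/4) = 165.07 K.
T₂ = [1360×0.63/(4×5.67×10⁻⁸×5.74²)]^(1/4) = 103.48 K.

T₁/T₂ ≈ 1.595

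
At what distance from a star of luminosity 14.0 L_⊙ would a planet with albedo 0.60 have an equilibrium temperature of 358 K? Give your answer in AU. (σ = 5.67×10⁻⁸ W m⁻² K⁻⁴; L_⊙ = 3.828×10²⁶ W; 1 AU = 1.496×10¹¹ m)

L = 14.0 × 3.828×10²⁶ = 5.36×10²⁷ W.
From T_eq⁴ = L(1−A)/(16πσd²): d = √[L(1−A)/(16πσT_eq⁴)].
d = √[5.36×10²⁷ × 0.40 / (16π × 5.67×10⁻⁸ × (358)⁴)] = 2.14×10¹¹ m = 1.43 AU.

d ≈ 1.43 AU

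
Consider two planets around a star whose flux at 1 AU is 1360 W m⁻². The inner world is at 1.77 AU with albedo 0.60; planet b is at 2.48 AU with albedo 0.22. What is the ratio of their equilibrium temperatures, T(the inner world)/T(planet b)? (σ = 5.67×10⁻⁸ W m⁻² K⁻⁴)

T₁/T₂ ≈ 1.002

T_eq = [S₀(1−A)/(4σd²)]^(1/4), so T ∝ (1−A)^(1/4) / √d.
T₁ = [1360×0.40/(4×5.67×10⁻⁸×1.77²)]^(1/4) = 166.34 K.
T₂ = [1360×0.78/(4×5.67×10⁻⁸×2.48²)]^(1/4) = 166.06 K.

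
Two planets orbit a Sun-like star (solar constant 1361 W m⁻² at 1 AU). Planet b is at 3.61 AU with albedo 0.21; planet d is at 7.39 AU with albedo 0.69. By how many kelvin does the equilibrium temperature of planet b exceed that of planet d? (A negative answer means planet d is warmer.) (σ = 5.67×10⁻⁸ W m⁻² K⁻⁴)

ΔT ≈ 61.7 K

T_eq = [S₀(1−A)/(4σd²)]^(1/4), so T ∝ (1−A)^(1/4) / √d.
T₁ = [1361×0.79/(4×5.67×10⁻⁸×3.61²)]^(1/4) = 138.10 K.
T₂ = [1361×0.31/(4×5.67×10⁻⁸×7.39²)]^(1/4) = 76.40 K.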